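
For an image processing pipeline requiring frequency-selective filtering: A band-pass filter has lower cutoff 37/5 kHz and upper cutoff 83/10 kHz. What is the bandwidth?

Bandwidth = f_high - f_low
= 83/10 kHz - 37/5 kHz = 9/10 kHz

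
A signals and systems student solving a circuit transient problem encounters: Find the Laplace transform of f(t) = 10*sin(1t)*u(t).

Standard pair: sin(wt)*u(t) <-> w/(s^2+w^2)
With w = 1: L{10*sin(1t)*u(t)} = 10/(s^2+1)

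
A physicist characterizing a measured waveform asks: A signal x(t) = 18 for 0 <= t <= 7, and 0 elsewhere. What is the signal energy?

Energy = integral of |x(t)|^2 dt over the signal duration
= 18^2 * 7 = 324 * 7 = 2268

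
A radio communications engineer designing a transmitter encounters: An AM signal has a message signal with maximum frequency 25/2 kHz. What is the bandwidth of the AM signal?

In AM (double-sideband), the bandwidth is twice the message frequency.
BW = 2 * f_m = 2 * 25/2 kHz = 25 kHz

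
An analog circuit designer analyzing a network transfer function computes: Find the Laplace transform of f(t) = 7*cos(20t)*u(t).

Standard pair: cos(wt)*u(t) <-> s/(s^2+w^2)
With w = 20: L{7*cos(20t)*u(t)} = 7s/(s^2+400)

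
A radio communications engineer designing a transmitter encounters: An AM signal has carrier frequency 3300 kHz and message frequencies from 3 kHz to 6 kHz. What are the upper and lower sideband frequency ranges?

Upper sideband (USB) = fc + [fm_low, fm_high] = 3300 + [3, 6] = [3303, 3306] kHz
Lower sideband (LSB) = fc - [fm_high, fm_low] = 3300 - [6, 3] = [3294, 3297] kHz
Total occupied spectrum: 3294 kHz to 3306 kHz (plus carrier at 3300 kHz)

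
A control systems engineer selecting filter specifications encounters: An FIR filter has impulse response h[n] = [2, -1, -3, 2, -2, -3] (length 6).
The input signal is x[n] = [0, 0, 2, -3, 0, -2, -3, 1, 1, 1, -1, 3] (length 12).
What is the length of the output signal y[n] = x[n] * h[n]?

For linear convolution, the output length is:
len(y) = len(x) + len(h) - 1 = 12 + 6 - 1 = 17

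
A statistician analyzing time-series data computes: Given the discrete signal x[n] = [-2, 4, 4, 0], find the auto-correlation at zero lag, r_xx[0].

The auto-correlation at zero lag r_xx[0] equals the signal energy.
r_xx[0] = sum of x[n]^2 = (-2)^2 + 4^2 + 4^2 + 0^2
= 4 + 16 + 16 + 0 = 36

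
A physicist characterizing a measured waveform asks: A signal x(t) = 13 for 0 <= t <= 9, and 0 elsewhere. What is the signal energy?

Energy = integral of |x(t)|^2 dt over the signal duration
= 13^2 * 9 = 169 * 9 = 1521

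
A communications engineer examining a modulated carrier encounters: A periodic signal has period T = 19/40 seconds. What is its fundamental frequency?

The fundamental frequency is the reciprocal of the period.
f = 1/T = 1/(19/40) = 40/19 Hz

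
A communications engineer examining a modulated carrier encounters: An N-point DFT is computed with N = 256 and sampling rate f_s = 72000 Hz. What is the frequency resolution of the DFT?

DFT frequency resolution = f_s / N
= 72000 / 256 = 1125/4 Hz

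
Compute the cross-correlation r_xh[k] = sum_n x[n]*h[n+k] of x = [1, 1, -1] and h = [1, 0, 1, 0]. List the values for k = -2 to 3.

Both sequences indexed from 0 and zero outside their support.
Lags with overlap: k = -2 to 3.
  r_xh[-2] = x[2]*h[0] = -1
  r_xh[-1] = x[1]*h[0] + x[2]*h[1] = 1
  r_xh[0] = x[0]*h[0] + x[1]*h[1] + x[2]*h[2] = 0
  r_xh[1] = x[0]*h[1] + x[1]*h[2] + x[2]*h[3] = 1
  r_xh[2] = x[0]*h[2] + x[1]*h[3] = 1
  r_xh[3] = x[0]*h[3] = 0
r_xh = [-1, 1, 0, 1, 1, 0] (for k = -2, ..., 3)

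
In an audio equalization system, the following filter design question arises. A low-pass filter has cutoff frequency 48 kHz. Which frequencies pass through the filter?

A low-pass filter passes all frequencies below the cutoff frequency 48 kHz and attenuates higher frequencies.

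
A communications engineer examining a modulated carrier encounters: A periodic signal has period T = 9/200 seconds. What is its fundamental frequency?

The fundamental frequency is the reciprocal of the period.
f = 1/T = 1/(9/200) = 200/9 Hz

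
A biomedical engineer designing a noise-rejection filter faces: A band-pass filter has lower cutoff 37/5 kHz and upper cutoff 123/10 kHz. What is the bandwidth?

Bandwidth = f_high - f_low
= 123/10 kHz - 37/5 kHz = 49/10 kHz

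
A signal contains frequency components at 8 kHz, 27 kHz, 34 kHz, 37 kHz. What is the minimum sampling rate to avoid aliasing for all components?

The highest frequency component is f_max = 37 kHz.
Nyquist rate = 2 * f_max = 2 * 37 kHz = 74 kHz.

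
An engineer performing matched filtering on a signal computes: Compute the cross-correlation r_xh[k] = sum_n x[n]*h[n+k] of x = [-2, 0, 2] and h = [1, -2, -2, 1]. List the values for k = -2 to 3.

Both sequences indexed from 0 and zero outside their support.
Lags with overlap: k = -2 to 3.
  r_xh[-2] = x[2]*h[0] = 2
  r_xh[-1] = x[1]*h[0] + x[2]*h[1] = -4
  r_xh[0] = x[0]*h[0] + x[1]*h[1] + x[2]*h[2] = -6
  r_xh[1] = x[0]*h[1] + x[1]*h[2] + x[2]*h[3] = 6
  r_xh[2] = x[0]*h[2] + x[1]*h[3] = 4
  r_xh[3] = x[0]*h[3] = -2
r_xh = [2, -4, -6, 6, 4, -2] (for k = -2, ..., 3)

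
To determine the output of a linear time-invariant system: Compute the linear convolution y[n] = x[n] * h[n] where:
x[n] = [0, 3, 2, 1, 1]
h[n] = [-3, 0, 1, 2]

y[n] = sum_k x[k]*h[n-k]. Output length = len(x) + len(h) - 1 = 5 + 4 - 1 = 8.
y[0] = 0*-3 = 0
y[1] = 3*-3 + 0*0 = -9
y[2] = 2*-3 + 3*0 + 0*1 = -6
y[3] = 1*-3 + 2*0 + 3*1 + 0*2 = 0
y[4] = 1*-3 + 1*0 + 2*1 + 3*2 = 5
y[5] = 1*0 + 1*1 + 2*2 = 5
y[6] = 1*1 + 1*2 = 3
y[7] = 1*2 = 2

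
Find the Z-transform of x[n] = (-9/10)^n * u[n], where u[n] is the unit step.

The Z-transform of a^n * u[n] is z/(z-a) for |z| > |a|.
Here a = -9/10, so X(z) = z/(z - (-9/10)) = 10z/(10z + 9)
ROC: |z| > 9/10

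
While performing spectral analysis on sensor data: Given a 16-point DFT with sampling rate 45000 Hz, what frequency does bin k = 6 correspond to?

The frequency of DFT bin k is: f_k = k * f_s / N
f_6 = 6 * 45000 / 16 = 16875 Hz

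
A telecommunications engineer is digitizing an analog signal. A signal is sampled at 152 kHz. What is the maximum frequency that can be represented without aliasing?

The maximum frequency that can be represented without aliasing
is the Nyquist frequency: f_max = f_s / 2 = 152 kHz / 2 = 76 kHz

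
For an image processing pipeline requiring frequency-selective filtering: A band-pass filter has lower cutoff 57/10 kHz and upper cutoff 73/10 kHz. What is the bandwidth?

Bandwidth = f_high - f_low
= 73/10 kHz - 57/10 kHz = 8/5 kHz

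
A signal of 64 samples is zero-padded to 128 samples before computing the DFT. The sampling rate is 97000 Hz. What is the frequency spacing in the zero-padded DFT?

Original DFT: N = 64, resolution = f_s/N = 97000/64 = 12125/8 Hz
Zero-padded DFT: N = 128, resolution = f_s/N = 97000/128 = 12125/16 Hz
Zero-padding interpolates the spectrum (finer frequency grid)
but does NOT improve the true spectral resolution (ability to resolve close frequencies).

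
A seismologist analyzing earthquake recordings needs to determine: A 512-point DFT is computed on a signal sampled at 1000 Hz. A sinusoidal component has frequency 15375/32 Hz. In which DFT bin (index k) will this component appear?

DFT frequency resolution = f_s/N = 1000/512 = 125/64 Hz
Bin index k = f_signal / resolution = 15375/32 / 125/64 = 246
The signal frequency 15375/32 Hz falls in DFT bin k = 246.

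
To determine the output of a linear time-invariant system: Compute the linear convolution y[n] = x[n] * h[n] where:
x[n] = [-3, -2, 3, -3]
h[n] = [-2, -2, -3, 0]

y[n] = sum_k x[k]*h[n-k]. Output length = len(x) + len(h) - 1 = 4 + 4 - 1 = 7.
y[0] = -3*-2 = 6
y[1] = -2*-2 + -3*-2 = 10
y[2] = 3*-2 + -2*-2 + -3*-3 = 7
y[3] = -3*-2 + 3*-2 + -2*-3 + -3*0 = 6
y[4] = -3*-2 + 3*-3 + -2*0 = -3
y[5] = -3*-3 + 3*0 = 9
y[6] = -3*0 = 0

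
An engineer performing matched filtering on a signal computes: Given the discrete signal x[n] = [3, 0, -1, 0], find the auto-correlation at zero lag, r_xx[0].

The auto-correlation at zero lag r_xx[0] equals the signal energy.
r_xx[0] = sum of x[n]^2 = 3^2 + 0^2 + (-1)^2 + 0^2
= 9 + 0 + 1 + 0 = 10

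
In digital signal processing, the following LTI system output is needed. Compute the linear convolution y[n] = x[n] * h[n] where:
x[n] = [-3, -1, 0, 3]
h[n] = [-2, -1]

y[n] = sum_k x[k]*h[n-k]. Output length = len(x) + len(h) - 1 = 4 + 2 - 1 = 5.
y[0] = -3*-2 = 6
y[1] = -1*-2 + -3*-1 = 5
y[2] = 0*-2 + -1*-1 = 1
y[3] = 3*-2 + 0*-1 = -6
y[4] = 3*-1 = -3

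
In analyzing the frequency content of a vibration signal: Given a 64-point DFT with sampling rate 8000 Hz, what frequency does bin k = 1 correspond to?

The frequency of DFT bin k is: f_k = k * f_s / N
f_1 = 1 * 8000 / 64 = 125 Hz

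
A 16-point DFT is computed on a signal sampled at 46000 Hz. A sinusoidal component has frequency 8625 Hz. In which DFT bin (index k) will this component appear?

DFT frequency resolution = f_s/N = 46000/16 = 2875 Hz
Bin index k = f_signal / resolution = 8625 / 2875 = 3
The signal frequency 8625 Hz falls in DFT bin k = 3.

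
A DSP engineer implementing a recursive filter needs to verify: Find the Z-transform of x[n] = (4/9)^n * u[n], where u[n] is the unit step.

The Z-transform of a^n * u[n] is z/(z-a) for |z| > |a|.
Here a = 4/9, so X(z) = z/(z - (4/9)) = 9z/(9z - 4)
ROC: |z| > 4/9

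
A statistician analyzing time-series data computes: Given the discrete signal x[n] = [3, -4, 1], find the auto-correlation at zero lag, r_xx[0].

The auto-correlation at zero lag r_xx[0] equals the signal energy.
r_xx[0] = sum of x[n]^2 = 3^2 + (-4)^2 + 1^2
= 9 + 16 + 1 = 26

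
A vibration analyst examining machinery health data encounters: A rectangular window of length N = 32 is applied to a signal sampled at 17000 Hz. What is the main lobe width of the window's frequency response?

For a rectangular window of length N,
the main lobe width in frequency is 2*f_s/N.
= 2*17000/32 = 2125/2 Hz
This determines the minimum frequency separation for resolving two sinusoids.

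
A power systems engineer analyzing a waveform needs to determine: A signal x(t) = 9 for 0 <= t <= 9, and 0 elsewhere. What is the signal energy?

Energy = integral of |x(t)|^2 dt over the signal duration
= 9^2 * 9 = 81 * 9 = 729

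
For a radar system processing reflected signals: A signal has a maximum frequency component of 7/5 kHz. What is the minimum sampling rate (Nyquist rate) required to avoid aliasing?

By the Nyquist-Shannon sampling theorem,
the minimum sampling rate (Nyquist rate) must be at least 2 * f_max.
Nyquist rate = 2 * 7/5 kHz = 14/5 kHz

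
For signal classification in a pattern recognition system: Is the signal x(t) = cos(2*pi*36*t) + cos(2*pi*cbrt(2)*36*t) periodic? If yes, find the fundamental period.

f1 = 36 Hz, f2 = 36*cbrt(2) Hz
Ratio f2/f1 = cbrt(2), which is irrational.
Since the frequency ratio is irrational, no common period exists.
The signal is not periodic.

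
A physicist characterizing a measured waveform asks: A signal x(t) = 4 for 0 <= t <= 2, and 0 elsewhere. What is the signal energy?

Energy = integral of |x(t)|^2 dt over the signal duration
= 4^2 * 2 = 16 * 2 = 32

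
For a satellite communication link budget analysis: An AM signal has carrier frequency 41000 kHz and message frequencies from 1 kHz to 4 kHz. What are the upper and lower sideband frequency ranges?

Upper sideband (USB) = fc + [fm_low, fm_high] = 41000 + [1, 4] = [41001, 41004] kHz
Lower sideband (LSB) = fc - [fm_high, fm_low] = 41000 - [4, 1] = [40996, 40999] kHz
Total occupied spectrum: 40996 kHz to 41004 kHz (plus carrier at 41000 kHz)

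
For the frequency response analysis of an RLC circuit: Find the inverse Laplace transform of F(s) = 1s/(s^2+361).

Standard pair: s/(s^2+w^2) <-> cos(wt)*u(t)
With k=1, w=19: f(t) = cos(19t)*u(t)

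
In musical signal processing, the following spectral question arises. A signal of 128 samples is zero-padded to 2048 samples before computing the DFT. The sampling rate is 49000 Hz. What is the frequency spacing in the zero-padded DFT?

Original DFT: N = 128, resolution = f_s/N = 49000/128 = 6125/16 Hz
Zero-padded DFT: N = 2048, resolution = f_s/N = 49000/2048 = 6125/256 Hz
Zero-padding interpolates the spectrum (finer frequency grid)
but does NOT improve the true spectral resolution (ability to resolve close frequencies).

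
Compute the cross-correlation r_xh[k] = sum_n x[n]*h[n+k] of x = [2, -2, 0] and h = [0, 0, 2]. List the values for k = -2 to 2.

Both sequences indexed from 0 and zero outside their support.
Lags with overlap: k = -2 to 2.
  r_xh[-2] = x[2]*h[0] = 0
  r_xh[-1] = x[1]*h[0] + x[2]*h[1] = 0
  r_xh[0] = x[0]*h[0] + x[1]*h[1] + x[2]*h[2] = 0
  r_xh[1] = x[0]*h[1] + x[1]*h[2] = -4
  r_xh[2] = x[0]*h[2] = 4
r_xh = [0, 0, 0, -4, 4] (for k = -2, ..., 2)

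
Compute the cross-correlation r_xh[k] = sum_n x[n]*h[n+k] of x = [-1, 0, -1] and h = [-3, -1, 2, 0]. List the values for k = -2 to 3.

Both sequences indexed from 0 and zero outside their support.
Lags with overlap: k = -2 to 3.
  r_xh[-2] = x[2]*h[0] = 3
  r_xh[-1] = x[1]*h[0] + x[2]*h[1] = 1
  r_xh[0] = x[0]*h[0] + x[1]*h[1] + x[2]*h[2] = 1
  r_xh[1] = x[0]*h[1] + x[1]*h[2] + x[2]*h[3] = 1
  r_xh[2] = x[0]*h[2] + x[1]*h[3] = -2
  r_xh[3] = x[0]*h[3] = 0
r_xh = [3, 1, 1, 1, -2, 0] (for k = -2, ..., 3)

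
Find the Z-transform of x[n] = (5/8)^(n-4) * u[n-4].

Time-shifting property: if X(z) = Z{x[n]}, then Z{x[n-d]} = z^(-d) * X(z)
X(z) = z/(z - 5/8) for x[n] = (5/8)^n * u[n]
Z{x[n-4]} = z^(-4) * z/(z - 5/8) = z^(-3)/(z - 5/8)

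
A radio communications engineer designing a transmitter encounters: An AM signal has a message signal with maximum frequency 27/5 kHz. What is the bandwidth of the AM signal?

In AM (double-sideband), the bandwidth is twice the message frequency.
BW = 2 * f_m = 2 * 27/5 kHz = 54/5 kHz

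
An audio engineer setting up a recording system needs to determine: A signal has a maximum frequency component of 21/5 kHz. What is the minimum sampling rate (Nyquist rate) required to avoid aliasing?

By the Nyquist-Shannon sampling theorem,
the minimum sampling rate (Nyquist rate) must be at least 2 * f_max.
Nyquist rate = 2 * 21/5 kHz = 42/5 kHz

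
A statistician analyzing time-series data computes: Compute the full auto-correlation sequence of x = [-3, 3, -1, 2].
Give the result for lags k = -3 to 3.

r_xx[k] = sum_m x[m]*x[m+k], indexed from 0, for k = -3 to 3:
  r_xx[-3] = x[3]*x[0] = -6
  r_xx[-2] = x[2]*x[0] + x[3]*x[1] = 9
  r_xx[-1] = x[1]*x[0] + x[2]*x[1] + x[3]*x[2] = -14
  r_xx[0] = x[0]*x[0] + x[1]*x[1] + x[2]*x[2] + x[3]*x[3] = 23
  r_xx[1] = x[0]*x[1] + x[1]*x[2] + x[2]*x[3] = -14
  r_xx[2] = x[0]*x[2] + x[1]*x[3] = 9
  r_xx[3] = x[0]*x[3] = -6
r_xx = [-6, 9, -14, 23, -14, 9, -6]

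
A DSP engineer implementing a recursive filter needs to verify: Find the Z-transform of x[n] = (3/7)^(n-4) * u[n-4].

Time-shifting property: if X(z) = Z{x[n]}, then Z{x[n-d]} = z^(-d) * X(z)
X(z) = z/(z - 3/7) for x[n] = (3/7)^n * u[n]
Z{x[n-4]} = z^(-4) * z/(z - 3/7) = z^(-3)/(z - 3/7)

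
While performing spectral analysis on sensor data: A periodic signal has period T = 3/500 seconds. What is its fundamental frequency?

The fundamental frequency is the reciprocal of the period.
f = 1/T = 1/(3/500) = 500/3 Hz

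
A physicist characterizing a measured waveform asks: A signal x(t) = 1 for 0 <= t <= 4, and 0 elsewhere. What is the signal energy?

Energy = integral of |x(t)|^2 dt over the signal duration
= 1^2 * 4 = 1 * 4 = 4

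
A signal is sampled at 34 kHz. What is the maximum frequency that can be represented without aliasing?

The maximum frequency that can be represented without aliasing
is the Nyquist frequency: f_max = f_s / 2 = 34 kHz / 2 = 17 kHz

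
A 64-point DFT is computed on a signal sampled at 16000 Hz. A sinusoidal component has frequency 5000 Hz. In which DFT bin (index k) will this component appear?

DFT frequency resolution = f_s/N = 16000/64 = 250 Hz
Bin index k = f_signal / resolution = 5000 / 250 = 20
The signal frequency 5000 Hz falls in DFT bin k = 20.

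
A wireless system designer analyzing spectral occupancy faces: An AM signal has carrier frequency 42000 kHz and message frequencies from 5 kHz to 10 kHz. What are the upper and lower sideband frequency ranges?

Upper sideband (USB) = fc + [fm_low, fm_high] = 42000 + [5, 10] = [42005, 42010] kHz
Lower sideband (LSB) = fc - [fm_high, fm_low] = 42000 - [10, 5] = [41990, 41995] kHz
Total occupied spectrum: 41990 kHz to 42010 kHz (plus carrier at 42000 kHz)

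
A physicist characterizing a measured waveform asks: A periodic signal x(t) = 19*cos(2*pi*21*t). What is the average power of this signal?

Average power of A*cos(wt) is A^2/2.
P = 19^2 / 2 = 361/2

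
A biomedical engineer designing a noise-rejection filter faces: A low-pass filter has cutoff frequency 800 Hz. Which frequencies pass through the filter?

A low-pass filter passes all frequencies below the cutoff frequency 800 Hz and attenuates higher frequencies.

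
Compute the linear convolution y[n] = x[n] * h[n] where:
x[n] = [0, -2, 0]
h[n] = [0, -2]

y[n] = sum_k x[k]*h[n-k]. Output length = len(x) + len(h) - 1 = 3 + 2 - 1 = 4.
y[0] = 0*0 = 0
y[1] = -2*0 + 0*-2 = 0
y[2] = 0*0 + -2*-2 = 4
y[3] = 0*-2 = 0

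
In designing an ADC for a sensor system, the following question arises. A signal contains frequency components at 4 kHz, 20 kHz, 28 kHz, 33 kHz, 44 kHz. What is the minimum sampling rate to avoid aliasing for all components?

The highest frequency component is f_max = 44 kHz.
Nyquist rate = 2 * f_max = 2 * 44 kHz = 88 kHz.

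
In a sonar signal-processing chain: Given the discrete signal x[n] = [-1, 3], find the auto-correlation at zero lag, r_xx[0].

The auto-correlation at zero lag r_xx[0] equals the signal energy.
r_xx[0] = sum of x[n]^2 = (-1)^2 + 3^2
= 1 + 9 = 10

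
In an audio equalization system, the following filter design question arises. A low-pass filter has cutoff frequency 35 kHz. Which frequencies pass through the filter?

A low-pass filter passes all frequencies below the cutoff frequency 35 kHz and attenuates higher frequencies.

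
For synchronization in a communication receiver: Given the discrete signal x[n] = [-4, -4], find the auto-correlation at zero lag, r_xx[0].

The auto-correlation at zero lag r_xx[0] equals the signal energy.
r_xx[0] = sum of x[n]^2 = (-4)^2 + (-4)^2
= 16 + 16 = 32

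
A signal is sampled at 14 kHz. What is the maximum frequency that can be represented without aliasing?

The maximum frequency that can be represented without aliasing
is the Nyquist frequency: f_max = f_s / 2 = 14 kHz / 2 = 7 kHz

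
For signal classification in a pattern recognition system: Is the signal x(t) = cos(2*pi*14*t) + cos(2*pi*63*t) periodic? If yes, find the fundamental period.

f1 = 14 Hz, f2 = 63 Hz
Period T1 = 1/14, T2 = 1/63
Ratio T1/T2 = 63/14, which is rational.
The signal is periodic with fundamental period T = 1/GCD(14,63) = 1/7 s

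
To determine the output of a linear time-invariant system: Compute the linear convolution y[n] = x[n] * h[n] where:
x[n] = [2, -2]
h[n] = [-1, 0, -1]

y[n] = sum_k x[k]*h[n-k]. Output length = len(x) + len(h) - 1 = 2 + 3 - 1 = 4.
y[0] = 2*-1 = -2
y[1] = -2*-1 + 2*0 = 2
y[2] = -2*0 + 2*-1 = -2
y[3] = -2*-1 = 2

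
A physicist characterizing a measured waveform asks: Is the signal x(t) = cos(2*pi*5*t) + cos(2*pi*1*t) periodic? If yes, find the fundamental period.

f1 = 5 Hz, f2 = 1 Hz
Period T1 = 1/5, T2 = 1/1
Ratio T1/T2 = 1/5, which is rational.
The signal is periodic with fundamental period T = 1/GCD(5,1) = 1 s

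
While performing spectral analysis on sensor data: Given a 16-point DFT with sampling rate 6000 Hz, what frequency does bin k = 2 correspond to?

The frequency of DFT bin k is: f_k = k * f_s / N
f_2 = 2 * 6000 / 16 = 750 Hz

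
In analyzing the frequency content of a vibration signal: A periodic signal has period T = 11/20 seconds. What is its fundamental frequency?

The fundamental frequency is the reciprocal of the period.
f = 1/T = 1/(11/20) = 20/11 Hz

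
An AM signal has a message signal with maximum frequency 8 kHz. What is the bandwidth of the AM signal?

In AM (double-sideband), the bandwidth is twice the message frequency.
BW = 2 * f_m = 2 * 8 kHz = 16 kHz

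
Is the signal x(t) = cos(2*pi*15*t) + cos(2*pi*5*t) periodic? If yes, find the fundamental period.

f1 = 15 Hz, f2 = 5 Hz
Period T1 = 1/15, T2 = 1/5
Ratio T1/T2 = 5/15, which is rational.
The signal is periodic with fundamental period T = 1/GCD(15,5) = 1/5 s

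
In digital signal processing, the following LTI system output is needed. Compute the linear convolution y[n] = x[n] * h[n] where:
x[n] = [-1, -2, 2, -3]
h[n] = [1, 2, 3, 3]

y[n] = sum_k x[k]*h[n-k]. Output length = len(x) + len(h) - 1 = 4 + 4 - 1 = 7.
y[0] = -1*1 = -1
y[1] = -2*1 + -1*2 = -4
y[2] = 2*1 + -2*2 + -1*3 = -5
y[3] = -3*1 + 2*2 + -2*3 + -1*3 = -8
y[4] = -3*2 + 2*3 + -2*3 = -6
y[5] = -3*3 + 2*3 = -3
y[6] = -3*3 = -9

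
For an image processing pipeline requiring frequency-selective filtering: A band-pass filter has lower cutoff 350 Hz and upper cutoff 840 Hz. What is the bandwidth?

Bandwidth = f_high - f_low
= 840 Hz - 350 Hz = 490 Hz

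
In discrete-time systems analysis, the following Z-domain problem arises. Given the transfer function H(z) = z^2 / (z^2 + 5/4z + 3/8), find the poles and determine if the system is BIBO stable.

Poles are roots of the denominator: z^2 + 5/4z + 3/8 = 0.
Quadratic formula: z = [-(5/4) +/- sqrt((5/4)^2 - 4*(3/8))] / 2
Discriminant = 25/16 - 3/2 = 1/16; sqrt = 1/4.
z = (-5/4 +/- 1/4) / 2 => z = -1/2 or z = -3/4.
|p1| = 1/2, |p2| = 3/4.
For BIBO stability, all poles must lie inside the unit circle (|p| < 1).
System is STABLE since both |p| < 1.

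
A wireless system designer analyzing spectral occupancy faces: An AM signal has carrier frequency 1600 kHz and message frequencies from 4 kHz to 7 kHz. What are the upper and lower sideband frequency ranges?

Upper sideband (USB) = fc + [fm_low, fm_high] = 1600 + [4, 7] = [1604, 1607] kHz
Lower sideband (LSB) = fc - [fm_high, fm_low] = 1600 - [7, 4] = [1593, 1596] kHz
Total occupied spectrum: 1593 kHz to 1607 kHz (plus carrier at 1600 kHz)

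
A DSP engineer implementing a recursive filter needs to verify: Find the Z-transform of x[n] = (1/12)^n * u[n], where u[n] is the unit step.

The Z-transform of a^n * u[n] is z/(z-a) for |z| > |a|.
Here a = 1/12, so X(z) = z/(z - (1/12)) = 12z/(12z - 1)
ROC: |z| > 1/12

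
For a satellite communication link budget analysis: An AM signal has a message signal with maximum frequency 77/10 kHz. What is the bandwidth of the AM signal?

In AM (double-sideband), the bandwidth is twice the message frequency.
BW = 2 * f_m = 2 * 77/10 kHz = 77/5 kHz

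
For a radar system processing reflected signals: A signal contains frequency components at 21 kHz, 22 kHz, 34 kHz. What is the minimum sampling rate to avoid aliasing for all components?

The highest frequency component is f_max = 34 kHz.
Nyquist rate = 2 * f_max = 2 * 34 kHz = 68 kHz.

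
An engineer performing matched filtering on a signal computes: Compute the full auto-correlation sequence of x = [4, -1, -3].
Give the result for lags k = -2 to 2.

r_xx[k] = sum_m x[m]*x[m+k], indexed from 0, for k = -2 to 2:
  r_xx[-2] = x[2]*x[0] = -12
  r_xx[-1] = x[1]*x[0] + x[2]*x[1] = -1
  r_xx[0] = x[0]*x[0] + x[1]*x[1] + x[2]*x[2] = 26
  r_xx[1] = x[0]*x[1] + x[1]*x[2] = -1
  r_xx[2] = x[0]*x[2] = -12
r_xx = [-12, -1, 26, -1, -12]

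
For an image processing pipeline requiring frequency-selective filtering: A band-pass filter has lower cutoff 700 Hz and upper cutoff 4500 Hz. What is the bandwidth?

Bandwidth = f_high - f_low
= 4500 Hz - 700 Hz = 3800 Hz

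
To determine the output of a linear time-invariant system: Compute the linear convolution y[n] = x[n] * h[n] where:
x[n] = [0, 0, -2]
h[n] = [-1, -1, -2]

y[n] = sum_k x[k]*h[n-k]. Output length = len(x) + len(h) - 1 = 3 + 3 - 1 = 5.
y[0] = 0*-1 = 0
y[1] = 0*-1 + 0*-1 = 0
y[2] = -2*-1 + 0*-1 + 0*-2 = 2
y[3] = -2*-1 + 0*-2 = 2
y[4] = -2*-2 = 4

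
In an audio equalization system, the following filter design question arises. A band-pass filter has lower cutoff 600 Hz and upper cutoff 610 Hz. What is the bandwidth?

Bandwidth = f_high - f_low
= 610 Hz - 600 Hz = 10 Hz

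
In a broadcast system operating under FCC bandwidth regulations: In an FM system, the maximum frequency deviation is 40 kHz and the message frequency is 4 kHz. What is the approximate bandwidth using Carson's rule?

Carson's rule: BW = 2*(delta_f + f_m)
= 2*(40 + 4) kHz = 88 kHz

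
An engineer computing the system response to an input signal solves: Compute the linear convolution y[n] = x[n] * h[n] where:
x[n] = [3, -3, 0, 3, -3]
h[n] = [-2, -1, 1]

y[n] = sum_k x[k]*h[n-k]. Output length = len(x) + len(h) - 1 = 5 + 3 - 1 = 7.
y[0] = 3*-2 = -6
y[1] = -3*-2 + 3*-1 = 3
y[2] = 0*-2 + -3*-1 + 3*1 = 6
y[3] = 3*-2 + 0*-1 + -3*1 = -9
y[4] = -3*-2 + 3*-1 + 0*1 = 3
y[5] = -3*-1 + 3*1 = 6
y[6] = -3*1 = -3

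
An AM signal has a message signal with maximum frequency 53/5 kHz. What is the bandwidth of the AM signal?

In AM (double-sideband), the bandwidth is twice the message frequency.
BW = 2 * f_m = 2 * 53/5 kHz = 106/5 kHz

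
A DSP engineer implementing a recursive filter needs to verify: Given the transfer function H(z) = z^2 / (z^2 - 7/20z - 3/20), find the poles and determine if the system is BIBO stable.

Poles are roots of the denominator: z^2 - 7/20z - 3/20 = 0.
Quadratic formula: z = [-(-7/20) +/- sqrt((-7/20)^2 - 4*(-3/20))] / 2
Discriminant = 49/400 + 3/5 = 289/400; sqrt = 17/20.
z = (7/20 +/- 17/20) / 2 => z = 3/5 or z = -1/4.
|p1| = 1/4, |p2| = 3/5.
For BIBO stability, all poles must lie inside the unit circle (|p| < 1).
System is STABLE since both |p| < 1.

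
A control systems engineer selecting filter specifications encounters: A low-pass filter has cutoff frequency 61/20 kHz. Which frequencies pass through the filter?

A low-pass filter passes all frequencies below the cutoff frequency 61/20 kHz and attenuates higher frequencies.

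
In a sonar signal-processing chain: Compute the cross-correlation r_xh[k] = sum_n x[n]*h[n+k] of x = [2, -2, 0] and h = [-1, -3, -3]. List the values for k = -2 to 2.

Both sequences indexed from 0 and zero outside their support.
Lags with overlap: k = -2 to 2.
  r_xh[-2] = x[2]*h[0] = 0
  r_xh[-1] = x[1]*h[0] + x[2]*h[1] = 2
  r_xh[0] = x[0]*h[0] + x[1]*h[1] + x[2]*h[2] = 4
  r_xh[1] = x[0]*h[1] + x[1]*h[2] = 0
  r_xh[2] = x[0]*h[2] = -6
r_xh = [0, 2, 4, 0, -6] (for k = -2, ..., 2)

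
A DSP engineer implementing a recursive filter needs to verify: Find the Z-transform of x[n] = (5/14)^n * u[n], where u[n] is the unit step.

The Z-transform of a^n * u[n] is z/(z-a) for |z| > |a|.
Here a = 5/14, so X(z) = z/(z - (5/14)) = 14z/(14z - 5)
ROC: |z| > 5/14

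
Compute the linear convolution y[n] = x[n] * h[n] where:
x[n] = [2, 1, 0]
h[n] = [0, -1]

y[n] = sum_k x[k]*h[n-k]. Output length = len(x) + len(h) - 1 = 3 + 2 - 1 = 4.
y[0] = 2*0 = 0
y[1] = 1*0 + 2*-1 = -2
y[2] = 0*0 + 1*-1 = -1
y[3] = 0*-1 = 0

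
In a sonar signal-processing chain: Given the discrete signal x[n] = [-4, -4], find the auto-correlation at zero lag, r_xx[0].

The auto-correlation at zero lag r_xx[0] equals the signal energy.
r_xx[0] = sum of x[n]^2 = (-4)^2 + (-4)^2
= 16 + 16 = 32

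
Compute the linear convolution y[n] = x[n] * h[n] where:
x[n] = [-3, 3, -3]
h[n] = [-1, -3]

y[n] = sum_k x[k]*h[n-k]. Output length = len(x) + len(h) - 1 = 3 + 2 - 1 = 4.
y[0] = -3*-1 = 3
y[1] = 3*-1 + -3*-3 = 6
y[2] = -3*-1 + 3*-3 = -6
y[3] = -3*-3 = 9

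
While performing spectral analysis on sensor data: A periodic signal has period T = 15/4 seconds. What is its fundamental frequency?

The fundamental frequency is the reciprocal of the period.
f = 1/T = 1/(15/4) = 4/15 Hz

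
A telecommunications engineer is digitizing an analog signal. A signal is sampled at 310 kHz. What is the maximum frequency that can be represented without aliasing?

The maximum frequency that can be represented without aliasing
is the Nyquist frequency: f_max = f_s / 2 = 310 kHz / 2 = 155 kHz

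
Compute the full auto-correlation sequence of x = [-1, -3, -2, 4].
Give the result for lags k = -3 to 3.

r_xx[k] = sum_m x[m]*x[m+k], indexed from 0, for k = -3 to 3:
  r_xx[-3] = x[3]*x[0] = -4
  r_xx[-2] = x[2]*x[0] + x[3]*x[1] = -10
  r_xx[-1] = x[1]*x[0] + x[2]*x[1] + x[3]*x[2] = 1
  r_xx[0] = x[0]*x[0] + x[1]*x[1] + x[2]*x[2] + x[3]*x[3] = 30
  r_xx[1] = x[0]*x[1] + x[1]*x[2] + x[2]*x[3] = 1
  r_xx[2] = x[0]*x[2] + x[1]*x[3] = -10
  r_xx[3] = x[0]*x[3] = -4
r_xx = [-4, -10, 1, 30, 1, -10, -4]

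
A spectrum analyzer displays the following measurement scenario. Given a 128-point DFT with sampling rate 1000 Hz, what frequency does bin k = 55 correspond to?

The frequency of DFT bin k is: f_k = k * f_s / N
f_55 = 55 * 1000 / 128 = 6875/16 Hz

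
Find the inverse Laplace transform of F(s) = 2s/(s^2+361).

Standard pair: s/(s^2+w^2) <-> cos(wt)*u(t)
With k=2, w=19: f(t) = 2*cos(19t)*u(t)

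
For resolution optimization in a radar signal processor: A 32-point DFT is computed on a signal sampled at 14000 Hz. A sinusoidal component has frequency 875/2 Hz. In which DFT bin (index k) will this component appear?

DFT frequency resolution = f_s/N = 14000/32 = 875/2 Hz
Bin index k = f_signal / resolution = 875/2 / 875/2 = 1
The signal frequency 875/2 Hz falls in DFT bin k = 1.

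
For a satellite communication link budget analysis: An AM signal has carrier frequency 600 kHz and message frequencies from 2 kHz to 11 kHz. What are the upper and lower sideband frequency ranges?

Upper sideband (USB) = fc + [fm_low, fm_high] = 600 + [2, 11] = [602, 611] kHz
Lower sideband (LSB) = fc - [fm_high, fm_low] = 600 - [11, 2] = [589, 598] kHz
Total occupied spectrum: 589 kHz to 611 kHz (plus carrier at 600 kHz)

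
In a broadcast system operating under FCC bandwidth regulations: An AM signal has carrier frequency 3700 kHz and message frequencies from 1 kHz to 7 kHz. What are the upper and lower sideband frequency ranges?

Upper sideband (USB) = fc + [fm_low, fm_high] = 3700 + [1, 7] = [3701, 3707] kHz
Lower sideband (LSB) = fc - [fm_high, fm_low] = 3700 - [7, 1] = [3693, 3699] kHz
Total occupied spectrum: 3693 kHz to 3707 kHz (plus carrier at 3700 kHz)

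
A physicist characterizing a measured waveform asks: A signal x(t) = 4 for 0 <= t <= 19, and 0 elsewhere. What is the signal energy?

Energy = integral of |x(t)|^2 dt over the signal duration
= 4^2 * 19 = 16 * 19 = 304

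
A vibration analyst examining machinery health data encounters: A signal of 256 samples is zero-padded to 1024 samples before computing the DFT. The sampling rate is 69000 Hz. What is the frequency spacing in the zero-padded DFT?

Original DFT: N = 256, resolution = f_s/N = 69000/256 = 8625/32 Hz
Zero-padded DFT: N = 1024, resolution = f_s/N = 69000/1024 = 8625/128 Hz
Zero-padding interpolates the spectrum (finer frequency grid)
but does NOT improve the true spectral resolution (ability to resolve close frequencies).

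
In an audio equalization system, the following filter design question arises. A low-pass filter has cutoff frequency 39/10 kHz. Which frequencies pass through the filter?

A low-pass filter passes all frequencies below the cutoff frequency 39/10 kHz and attenuates higher frequencies.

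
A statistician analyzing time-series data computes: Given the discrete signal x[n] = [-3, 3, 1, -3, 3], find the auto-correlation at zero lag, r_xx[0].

The auto-correlation at zero lag r_xx[0] equals the signal energy.
r_xx[0] = sum of x[n]^2 = (-3)^2 + 3^2 + 1^2 + (-3)^2 + 3^2
= 9 + 9 + 1 + 9 + 9 = 37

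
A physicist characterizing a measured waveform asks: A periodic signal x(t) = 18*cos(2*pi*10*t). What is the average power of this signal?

Average power of A*cos(wt) is A^2/2.
P = 18^2 / 2 = 324/2 = 162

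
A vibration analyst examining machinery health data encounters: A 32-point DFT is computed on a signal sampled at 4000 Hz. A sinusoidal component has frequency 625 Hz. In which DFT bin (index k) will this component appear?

DFT frequency resolution = f_s/N = 4000/32 = 125 Hz
Bin index k = f_signal / resolution = 625 / 125 = 5
The signal frequency 625 Hz falls in DFT bin k = 5.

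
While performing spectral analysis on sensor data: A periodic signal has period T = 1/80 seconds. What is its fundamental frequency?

The fundamental frequency is the reciprocal of the period.
f = 1/T = 1/(1/80) = 80 Hz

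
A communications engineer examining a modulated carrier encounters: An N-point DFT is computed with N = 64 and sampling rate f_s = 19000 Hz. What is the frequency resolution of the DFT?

DFT frequency resolution = f_s / N
= 19000 / 64 = 2375/8 Hz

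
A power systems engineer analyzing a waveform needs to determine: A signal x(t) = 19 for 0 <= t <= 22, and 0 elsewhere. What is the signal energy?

Energy = integral of |x(t)|^2 dt over the signal duration
= 19^2 * 22 = 361 * 22 = 7942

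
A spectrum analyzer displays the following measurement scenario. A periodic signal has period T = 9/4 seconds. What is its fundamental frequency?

The fundamental frequency is the reciprocal of the period.
f = 1/T = 1/(9/4) = 4/9 Hz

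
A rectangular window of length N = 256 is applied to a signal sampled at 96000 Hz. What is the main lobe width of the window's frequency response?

For a rectangular window of length N,
the main lobe width in frequency is 2*f_s/N.
= 2*96000/256 = 750 Hz
This determines the minimum frequency separation for resolving two sinusoids.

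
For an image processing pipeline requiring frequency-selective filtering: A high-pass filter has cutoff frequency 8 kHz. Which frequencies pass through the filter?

A high-pass filter passes all frequencies above the cutoff frequency 8 kHz and attenuates lower frequencies.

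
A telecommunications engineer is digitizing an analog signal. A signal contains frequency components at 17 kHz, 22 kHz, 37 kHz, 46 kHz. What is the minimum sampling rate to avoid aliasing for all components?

The highest frequency component is f_max = 46 kHz.
Nyquist rate = 2 * f_max = 2 * 46 kHz = 92 kHz.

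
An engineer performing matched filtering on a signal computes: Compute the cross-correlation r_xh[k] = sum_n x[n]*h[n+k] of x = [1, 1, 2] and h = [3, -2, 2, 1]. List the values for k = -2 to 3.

Both sequences indexed from 0 and zero outside their support.
Lags with overlap: k = -2 to 3.
  r_xh[-2] = x[2]*h[0] = 6
  r_xh[-1] = x[1]*h[0] + x[2]*h[1] = -1
  r_xh[0] = x[0]*h[0] + x[1]*h[1] + x[2]*h[2] = 5
  r_xh[1] = x[0]*h[1] + x[1]*h[2] + x[2]*h[3] = 2
  r_xh[2] = x[0]*h[2] + x[1]*h[3] = 3
  r_xh[3] = x[0]*h[3] = 1
r_xh = [6, -1, 5, 2, 3, 1] (for k = -2, ..., 3)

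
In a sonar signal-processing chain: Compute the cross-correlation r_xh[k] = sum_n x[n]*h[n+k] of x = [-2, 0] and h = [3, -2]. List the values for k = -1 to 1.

Both sequences indexed from 0 and zero outside their support.
Lags with overlap: k = -1 to 1.
  r_xh[-1] = x[1]*h[0] = 0
  r_xh[0] = x[0]*h[0] + x[1]*h[1] = -6
  r_xh[1] = x[0]*h[1] = 4
r_xh = [0, -6, 4] (for k = -1, ..., 1)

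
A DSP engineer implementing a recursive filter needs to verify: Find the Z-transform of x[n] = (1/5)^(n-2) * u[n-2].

Time-shifting property: if X(z) = Z{x[n]}, then Z{x[n-d]} = z^(-d) * X(z)
X(z) = z/(z - 1/5) for x[n] = (1/5)^n * u[n]
Z{x[n-2]} = z^(-2) * z/(z - 1/5) = z^(-1)/(z - 1/5)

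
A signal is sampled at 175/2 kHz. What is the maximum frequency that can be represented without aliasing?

The maximum frequency that can be represented without aliasing
is the Nyquist frequency: f_max = f_s / 2 = 175/2 kHz / 2 = 175/4 kHz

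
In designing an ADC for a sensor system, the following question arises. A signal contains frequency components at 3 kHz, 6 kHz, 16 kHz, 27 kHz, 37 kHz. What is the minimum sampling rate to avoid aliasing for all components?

The highest frequency component is f_max = 37 kHz.
Nyquist rate = 2 * f_max = 2 * 37 kHz = 74 kHz.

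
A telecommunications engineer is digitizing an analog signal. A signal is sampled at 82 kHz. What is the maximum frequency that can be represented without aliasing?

The maximum frequency that can be represented without aliasing
is the Nyquist frequency: f_max = f_s / 2 = 82 kHz / 2 = 41 kHz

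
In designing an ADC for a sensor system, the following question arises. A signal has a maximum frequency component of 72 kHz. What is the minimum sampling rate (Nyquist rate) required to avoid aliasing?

By the Nyquist-Shannon sampling theorem,
the minimum sampling rate (Nyquist rate) must be at least 2 * f_max.
Nyquist rate = 2 * 72 kHz = 144 kHz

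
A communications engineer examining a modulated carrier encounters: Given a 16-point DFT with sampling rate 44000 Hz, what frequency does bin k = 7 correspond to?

The frequency of DFT bin k is: f_k = k * f_s / N
f_7 = 7 * 44000 / 16 = 19250 Hz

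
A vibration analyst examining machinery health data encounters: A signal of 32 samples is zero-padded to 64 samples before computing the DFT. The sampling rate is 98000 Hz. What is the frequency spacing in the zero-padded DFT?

Original DFT: N = 32, resolution = f_s/N = 98000/32 = 6125/2 Hz
Zero-padded DFT: N = 64, resolution = f_s/N = 98000/64 = 6125/4 Hz
Zero-padding interpolates the spectrum (finer frequency grid)
but does NOT improve the true spectral resolution (ability to resolve close frequencies).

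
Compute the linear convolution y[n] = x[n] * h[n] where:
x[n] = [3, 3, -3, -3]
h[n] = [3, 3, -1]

y[n] = sum_k x[k]*h[n-k]. Output length = len(x) + len(h) - 1 = 4 + 3 - 1 = 6.
y[0] = 3*3 = 9
y[1] = 3*3 + 3*3 = 18
y[2] = -3*3 + 3*3 + 3*-1 = -3
y[3] = -3*3 + -3*3 + 3*-1 = -21
y[4] = -3*3 + -3*-1 = -6
y[5] = -3*-1 = 3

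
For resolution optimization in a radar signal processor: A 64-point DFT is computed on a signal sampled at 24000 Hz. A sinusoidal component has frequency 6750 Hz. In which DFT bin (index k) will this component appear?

DFT frequency resolution = f_s/N = 24000/64 = 375 Hz
Bin index k = f_signal / resolution = 6750 / 375 = 18
The signal frequency 6750 Hz falls in DFT bin k = 18.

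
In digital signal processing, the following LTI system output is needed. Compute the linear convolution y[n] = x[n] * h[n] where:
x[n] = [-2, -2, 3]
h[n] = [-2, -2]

y[n] = sum_k x[k]*h[n-k]. Output length = len(x) + len(h) - 1 = 3 + 2 - 1 = 4.
y[0] = -2*-2 = 4
y[1] = -2*-2 + -2*-2 = 8
y[2] = 3*-2 + -2*-2 = -2
y[3] = 3*-2 = -6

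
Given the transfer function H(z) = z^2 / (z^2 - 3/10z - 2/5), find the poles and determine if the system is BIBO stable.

Poles are roots of the denominator: z^2 - 3/10z - 2/5 = 0.
Quadratic formula: z = [-(-3/10) +/- sqrt((-3/10)^2 - 4*(-2/5))] / 2
Discriminant = 9/100 + 8/5 = 169/100; sqrt = 13/10.
z = (3/10 +/- 13/10) / 2 => z = 4/5 or z = -1/2.
|p1| = 4/5, |p2| = 1/2.
For BIBO stability, all poles must lie inside the unit circle (|p| < 1).
System is STABLE since both |p| < 1.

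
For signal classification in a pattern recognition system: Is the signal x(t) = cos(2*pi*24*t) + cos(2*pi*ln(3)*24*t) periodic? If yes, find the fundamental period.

f1 = 24 Hz, f2 = 24*ln(3) Hz
Ratio f2/f1 = ln(3), which is irrational.
Since the frequency ratio is irrational, no common period exists.
The signal is not periodic.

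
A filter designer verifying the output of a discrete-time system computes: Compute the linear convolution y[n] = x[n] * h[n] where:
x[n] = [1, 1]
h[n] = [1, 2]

y[n] = sum_k x[k]*h[n-k]. Output length = len(x) + len(h) - 1 = 2 + 2 - 1 = 3.
y[0] = 1*1 = 1
y[1] = 1*1 + 1*2 = 3
y[2] = 1*2 = 2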